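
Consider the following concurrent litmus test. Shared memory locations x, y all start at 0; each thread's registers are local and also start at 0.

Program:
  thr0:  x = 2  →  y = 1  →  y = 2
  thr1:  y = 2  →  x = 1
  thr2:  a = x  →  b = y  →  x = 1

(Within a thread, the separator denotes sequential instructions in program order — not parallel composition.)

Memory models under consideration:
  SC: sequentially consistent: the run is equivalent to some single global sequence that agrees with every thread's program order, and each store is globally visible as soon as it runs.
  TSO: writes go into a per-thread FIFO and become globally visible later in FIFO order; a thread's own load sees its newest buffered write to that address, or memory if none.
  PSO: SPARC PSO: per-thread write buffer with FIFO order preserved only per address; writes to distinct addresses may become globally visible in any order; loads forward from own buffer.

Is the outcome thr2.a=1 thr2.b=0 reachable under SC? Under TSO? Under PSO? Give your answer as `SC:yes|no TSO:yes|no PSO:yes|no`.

outcome vector order: (thr2.a,thr2.b)
under SC → (0,0); (0,1); (0,2); (1,1); (1,2); (2,0); (2,1); (2,2)
under TSO → (0,0); (0,1); (0,2); (1,1); (1,2); (2,0); (2,1); (2,2)
under PSO → (0,0); (0,1); (0,2); (1,0); (1,1); (1,2); (2,0); (2,1); (2,2)
target (1,0) ∈ {PSO}

SC:no TSO:no PSO:yes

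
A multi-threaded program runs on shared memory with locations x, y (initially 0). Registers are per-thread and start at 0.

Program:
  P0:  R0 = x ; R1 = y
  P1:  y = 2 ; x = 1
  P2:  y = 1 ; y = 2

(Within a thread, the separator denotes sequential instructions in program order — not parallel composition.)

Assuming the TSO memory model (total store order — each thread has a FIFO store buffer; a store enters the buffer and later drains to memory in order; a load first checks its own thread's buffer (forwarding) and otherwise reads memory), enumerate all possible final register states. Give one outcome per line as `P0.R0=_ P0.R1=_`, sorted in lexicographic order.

outcome vector order: (P0.R0,P0.R1)
|TSO outcomes| = 5

P0.R0=0 P0.R1=0
P0.R0=0 P0.R1=1
P0.R0=0 P0.R1=2
P0.R0=1 P0.R1=1
P0.R0=1 P0.R1=2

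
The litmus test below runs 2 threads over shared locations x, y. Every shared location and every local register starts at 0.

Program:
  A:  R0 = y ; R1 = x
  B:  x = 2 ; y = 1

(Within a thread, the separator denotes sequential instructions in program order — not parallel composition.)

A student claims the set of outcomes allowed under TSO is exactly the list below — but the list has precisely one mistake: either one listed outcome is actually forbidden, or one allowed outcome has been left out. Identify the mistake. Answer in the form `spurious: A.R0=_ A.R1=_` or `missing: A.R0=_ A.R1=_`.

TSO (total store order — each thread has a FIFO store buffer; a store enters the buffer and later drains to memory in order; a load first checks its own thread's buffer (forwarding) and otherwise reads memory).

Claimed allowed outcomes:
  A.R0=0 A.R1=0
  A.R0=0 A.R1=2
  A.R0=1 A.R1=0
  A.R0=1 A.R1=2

outcome vector order: (A.R0,A.R1)
TSO: 3 outcomes — {<0 0>, <0 2>, <1 2>}
claimed∖TSO = {<1 0>}

spurious: A.R0=1 A.R1=0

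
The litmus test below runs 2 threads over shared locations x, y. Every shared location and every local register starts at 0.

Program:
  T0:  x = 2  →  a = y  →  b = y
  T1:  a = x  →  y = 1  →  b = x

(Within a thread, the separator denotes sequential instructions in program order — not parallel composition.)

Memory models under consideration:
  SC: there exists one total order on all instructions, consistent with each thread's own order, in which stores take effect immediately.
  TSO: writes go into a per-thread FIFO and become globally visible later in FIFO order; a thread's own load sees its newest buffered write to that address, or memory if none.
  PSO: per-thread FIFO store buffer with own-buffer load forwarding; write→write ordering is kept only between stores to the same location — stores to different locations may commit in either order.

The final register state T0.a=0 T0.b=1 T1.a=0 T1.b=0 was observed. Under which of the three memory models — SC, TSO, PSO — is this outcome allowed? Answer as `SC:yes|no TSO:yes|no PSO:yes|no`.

outcome vector order: (T0.a,T0.b,T1.a,T1.b)
under SC → (0,0,0,2) (0,0,2,2) (0,1,0,2) (0,1,2,2) (1,1,0,0) (1,1,0,2) (1,1,2,2)
under TSO → (0,0,0,0) (0,0,0,2) (0,0,2,2) (0,1,0,0) (0,1,0,2) (0,1,2,2) (1,1,0,0) (1,1,0,2) (1,1,2,2)
under PSO → (0,0,0,0) (0,0,0,2) (0,0,2,2) (0,1,0,0) (0,1,0,2) (0,1,2,2) (1,1,0,0) (1,1,0,2) (1,1,2,2)
target (0,1,0,0) ∈ {TSO,PSO}

SC:no TSO:yes PSO:yes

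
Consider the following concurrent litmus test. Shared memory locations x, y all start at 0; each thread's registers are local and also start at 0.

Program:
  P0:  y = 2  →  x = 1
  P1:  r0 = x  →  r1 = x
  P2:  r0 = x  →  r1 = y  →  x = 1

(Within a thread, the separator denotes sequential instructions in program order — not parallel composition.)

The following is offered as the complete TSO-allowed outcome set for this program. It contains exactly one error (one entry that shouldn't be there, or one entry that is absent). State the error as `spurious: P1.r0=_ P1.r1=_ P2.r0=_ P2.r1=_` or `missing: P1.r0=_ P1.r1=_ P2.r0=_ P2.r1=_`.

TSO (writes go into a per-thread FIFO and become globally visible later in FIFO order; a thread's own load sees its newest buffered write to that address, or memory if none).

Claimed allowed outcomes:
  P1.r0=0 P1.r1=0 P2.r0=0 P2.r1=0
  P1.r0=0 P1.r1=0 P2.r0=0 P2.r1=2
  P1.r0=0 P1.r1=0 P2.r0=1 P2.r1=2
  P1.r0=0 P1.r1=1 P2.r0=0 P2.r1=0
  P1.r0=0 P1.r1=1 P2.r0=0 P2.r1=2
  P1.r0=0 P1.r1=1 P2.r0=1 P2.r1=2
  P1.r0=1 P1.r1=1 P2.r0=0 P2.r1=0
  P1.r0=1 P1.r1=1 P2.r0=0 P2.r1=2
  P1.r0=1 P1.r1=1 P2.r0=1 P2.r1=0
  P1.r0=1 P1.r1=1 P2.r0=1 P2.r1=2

spurious: P1.r0=1 P1.r1=1 P2.r0=1 P2.r1=0

outcome vector order: (P1.r0,P1.r1,P2.r0,P2.r1)
TSO: 9 outcomes — {0000; 0002; 0012; 0100; 0102; 0112; 1100; 1102; 1112}
claimed∖TSO = {1110}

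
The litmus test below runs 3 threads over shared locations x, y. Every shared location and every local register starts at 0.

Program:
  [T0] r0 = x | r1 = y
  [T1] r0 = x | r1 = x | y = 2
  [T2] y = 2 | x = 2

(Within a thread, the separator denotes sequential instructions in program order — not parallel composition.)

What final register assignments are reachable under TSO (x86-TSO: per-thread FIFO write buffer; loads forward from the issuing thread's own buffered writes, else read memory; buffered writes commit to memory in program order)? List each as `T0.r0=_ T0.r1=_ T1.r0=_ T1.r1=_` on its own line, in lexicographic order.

T0.r0=0 T0.r1=0 T1.r0=0 T1.r1=0
T0.r0=0 T0.r1=0 T1.r0=0 T1.r1=2
T0.r0=0 T0.r1=0 T1.r0=2 T1.r1=2
T0.r0=0 T0.r1=2 T1.r0=0 T1.r1=0
T0.r0=0 T0.r1=2 T1.r0=0 T1.r1=2
T0.r0=0 T0.r1=2 T1.r0=2 T1.r1=2
T0.r0=2 T0.r1=2 T1.r0=0 T1.r1=0
T0.r0=2 T0.r1=2 T1.r0=0 T1.r1=2
T0.r0=2 T0.r1=2 T1.r0=2 T1.r1=2

outcome vector order: (T0.r0,T0.r1,T1.r0,T1.r1)
|TSO outcomes| = 9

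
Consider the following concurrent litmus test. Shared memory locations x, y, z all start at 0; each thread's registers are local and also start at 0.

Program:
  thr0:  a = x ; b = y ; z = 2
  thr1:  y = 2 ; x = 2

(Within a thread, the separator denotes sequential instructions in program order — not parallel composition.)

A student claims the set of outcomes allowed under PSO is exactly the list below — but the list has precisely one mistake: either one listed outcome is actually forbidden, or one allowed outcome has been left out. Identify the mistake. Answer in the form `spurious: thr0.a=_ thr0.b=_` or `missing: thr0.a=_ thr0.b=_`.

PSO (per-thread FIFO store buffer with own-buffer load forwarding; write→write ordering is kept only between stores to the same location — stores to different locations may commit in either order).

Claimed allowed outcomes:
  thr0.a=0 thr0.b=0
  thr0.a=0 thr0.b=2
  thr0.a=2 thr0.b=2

missing: thr0.a=2 thr0.b=0

outcome vector order: (thr0.a,thr0.b)
under PSO → 0/0 0/2 2/0 2/2
PSO∖claimed = {2/0}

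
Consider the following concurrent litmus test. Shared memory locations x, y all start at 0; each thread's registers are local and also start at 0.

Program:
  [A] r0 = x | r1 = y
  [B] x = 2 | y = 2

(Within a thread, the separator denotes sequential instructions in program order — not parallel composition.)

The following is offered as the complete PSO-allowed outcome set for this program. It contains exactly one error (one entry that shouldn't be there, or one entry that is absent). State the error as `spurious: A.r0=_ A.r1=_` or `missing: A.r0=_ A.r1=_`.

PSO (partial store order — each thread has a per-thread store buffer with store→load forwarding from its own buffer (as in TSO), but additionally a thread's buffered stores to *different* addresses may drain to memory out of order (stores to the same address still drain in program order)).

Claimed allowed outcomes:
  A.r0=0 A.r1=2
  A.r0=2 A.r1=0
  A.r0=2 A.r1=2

outcome vector order: (A.r0,A.r1)
[PSO] allowed = {0/0; 0/2; 2/0; 2/2}
PSO∖claimed = {0/0}

missing: A.r0=0 A.r1=0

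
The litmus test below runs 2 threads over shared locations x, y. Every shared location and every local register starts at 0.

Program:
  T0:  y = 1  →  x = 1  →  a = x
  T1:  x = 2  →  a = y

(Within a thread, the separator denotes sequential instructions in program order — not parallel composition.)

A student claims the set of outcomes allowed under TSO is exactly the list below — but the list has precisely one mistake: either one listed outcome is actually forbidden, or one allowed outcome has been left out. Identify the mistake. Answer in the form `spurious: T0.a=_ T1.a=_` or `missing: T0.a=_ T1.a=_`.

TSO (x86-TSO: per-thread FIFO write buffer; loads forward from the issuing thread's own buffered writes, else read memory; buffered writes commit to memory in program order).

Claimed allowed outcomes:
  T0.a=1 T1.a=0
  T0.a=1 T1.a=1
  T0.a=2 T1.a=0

outcome vector order: (T0.a,T1.a)
TSO: 4 outcomes — {10 11 20 21}
TSO∖claimed = {21}

missing: T0.a=2 T1.a=1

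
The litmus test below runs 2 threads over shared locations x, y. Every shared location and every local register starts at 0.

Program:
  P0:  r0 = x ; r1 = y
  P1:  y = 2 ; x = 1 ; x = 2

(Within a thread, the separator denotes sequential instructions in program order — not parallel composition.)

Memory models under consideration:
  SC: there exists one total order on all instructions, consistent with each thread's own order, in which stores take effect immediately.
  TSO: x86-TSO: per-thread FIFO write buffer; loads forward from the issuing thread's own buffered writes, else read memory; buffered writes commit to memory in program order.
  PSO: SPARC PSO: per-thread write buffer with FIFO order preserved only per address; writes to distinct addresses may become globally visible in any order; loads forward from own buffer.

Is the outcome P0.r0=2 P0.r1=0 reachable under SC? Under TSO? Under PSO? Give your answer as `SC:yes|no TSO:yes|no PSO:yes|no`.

SC:no TSO:no PSO:yes

outcome vector order: (P0.r0,P0.r1)
under SC → (0,0) (0,2) (1,2) (2,2)
under TSO → (0,0) (0,2) (1,2) (2,2)
under PSO → (0,0) (0,2) (1,0) (1,2) (2,0) (2,2)
target (2,0) ∈ {PSO}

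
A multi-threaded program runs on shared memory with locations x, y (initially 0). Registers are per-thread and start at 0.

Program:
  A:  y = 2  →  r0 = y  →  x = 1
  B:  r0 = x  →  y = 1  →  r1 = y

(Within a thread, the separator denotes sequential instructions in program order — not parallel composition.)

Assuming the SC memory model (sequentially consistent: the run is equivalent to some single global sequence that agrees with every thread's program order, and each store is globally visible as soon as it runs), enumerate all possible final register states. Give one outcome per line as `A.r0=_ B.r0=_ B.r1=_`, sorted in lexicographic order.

A.r0=1 B.r0=0 B.r1=1
A.r0=2 B.r0=0 B.r1=1
A.r0=2 B.r0=0 B.r1=2
A.r0=2 B.r0=1 B.r1=1

outcome vector order: (A.r0,B.r0,B.r1)
|SC outcomes| = 4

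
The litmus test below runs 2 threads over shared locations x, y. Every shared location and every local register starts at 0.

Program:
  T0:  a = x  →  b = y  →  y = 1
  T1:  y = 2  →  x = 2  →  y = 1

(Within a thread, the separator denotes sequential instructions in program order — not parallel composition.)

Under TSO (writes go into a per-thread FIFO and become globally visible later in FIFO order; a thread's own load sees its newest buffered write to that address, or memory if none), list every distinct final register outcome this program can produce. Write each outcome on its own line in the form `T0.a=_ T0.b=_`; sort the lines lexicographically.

T0.a=0 T0.b=0
T0.a=0 T0.b=1
T0.a=0 T0.b=2
T0.a=2 T0.b=1
T0.a=2 T0.b=2

outcome vector order: (T0.a,T0.b)
|TSO outcomes| = 5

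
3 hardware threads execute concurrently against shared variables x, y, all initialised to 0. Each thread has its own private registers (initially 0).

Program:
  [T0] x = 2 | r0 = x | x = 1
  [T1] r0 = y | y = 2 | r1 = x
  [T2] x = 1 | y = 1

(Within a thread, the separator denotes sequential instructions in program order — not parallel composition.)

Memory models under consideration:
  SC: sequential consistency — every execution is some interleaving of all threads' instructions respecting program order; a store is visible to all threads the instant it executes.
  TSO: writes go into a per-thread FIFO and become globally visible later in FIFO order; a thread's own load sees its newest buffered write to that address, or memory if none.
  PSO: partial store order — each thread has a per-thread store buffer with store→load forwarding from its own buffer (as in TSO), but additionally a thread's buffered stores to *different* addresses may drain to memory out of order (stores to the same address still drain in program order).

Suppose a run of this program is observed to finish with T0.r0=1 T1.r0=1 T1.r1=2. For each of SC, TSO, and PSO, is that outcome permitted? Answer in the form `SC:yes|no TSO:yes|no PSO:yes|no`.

outcome vector order: (T0.r0,T1.r0,T1.r1)
SC: 9 outcomes — {1/0/0; 1/0/1; 1/0/2; 1/1/1; 2/0/0; 2/0/1; 2/0/2; 2/1/1; 2/1/2}
TSO: 9 outcomes — {1/0/0; 1/0/1; 1/0/2; 1/1/1; 2/0/0; 2/0/1; 2/0/2; 2/1/1; 2/1/2}
PSO: 12 outcomes — {1/0/0; 1/0/1; 1/0/2; 1/1/0; 1/1/1; 1/1/2; 2/0/0; 2/0/1; 2/0/2; 2/1/0; 2/1/1; 2/1/2}
target 1/1/2 ∈ {PSO}

SC:no TSO:no PSO:yes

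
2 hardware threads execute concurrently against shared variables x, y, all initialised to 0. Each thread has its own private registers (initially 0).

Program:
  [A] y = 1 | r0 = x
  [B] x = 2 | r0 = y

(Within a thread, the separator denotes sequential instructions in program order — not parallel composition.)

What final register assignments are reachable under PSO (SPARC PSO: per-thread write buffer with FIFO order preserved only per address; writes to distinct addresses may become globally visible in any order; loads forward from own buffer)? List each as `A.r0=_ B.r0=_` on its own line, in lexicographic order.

outcome vector order: (A.r0,B.r0)
|PSO outcomes| = 4

A.r0=0 B.r0=0
A.r0=0 B.r0=1
A.r0=2 B.r0=0
A.r0=2 B.r0=1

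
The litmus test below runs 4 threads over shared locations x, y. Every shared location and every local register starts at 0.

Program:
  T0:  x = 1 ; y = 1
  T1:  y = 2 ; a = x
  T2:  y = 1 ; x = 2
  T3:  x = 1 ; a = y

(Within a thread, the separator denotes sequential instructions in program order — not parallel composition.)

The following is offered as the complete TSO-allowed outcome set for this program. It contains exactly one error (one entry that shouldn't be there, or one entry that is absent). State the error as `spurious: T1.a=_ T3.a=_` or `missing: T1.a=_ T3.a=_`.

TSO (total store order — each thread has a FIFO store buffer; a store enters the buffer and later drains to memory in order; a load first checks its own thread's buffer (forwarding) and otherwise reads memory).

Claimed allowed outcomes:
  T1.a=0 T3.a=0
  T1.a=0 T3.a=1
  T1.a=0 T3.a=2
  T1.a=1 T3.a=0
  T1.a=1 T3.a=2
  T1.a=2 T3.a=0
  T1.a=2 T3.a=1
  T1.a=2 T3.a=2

missing: T1.a=1 T3.a=1

outcome vector order: (T1.a,T3.a)
TSO (9): 00 01 02 10 11 12 20 21 22
TSO∖claimed = {11}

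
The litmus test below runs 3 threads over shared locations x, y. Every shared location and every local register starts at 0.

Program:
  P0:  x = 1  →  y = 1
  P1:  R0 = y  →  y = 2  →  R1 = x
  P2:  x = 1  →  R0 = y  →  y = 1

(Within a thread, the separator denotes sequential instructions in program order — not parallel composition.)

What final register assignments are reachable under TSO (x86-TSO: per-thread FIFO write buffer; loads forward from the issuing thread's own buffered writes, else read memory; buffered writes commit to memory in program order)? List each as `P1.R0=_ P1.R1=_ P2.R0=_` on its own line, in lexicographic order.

outcome vector order: (P1.R0,P1.R1,P2.R0)
|TSO outcomes| = 9

P1.R0=0 P1.R1=0 P2.R0=0
P1.R0=0 P1.R1=0 P2.R0=1
P1.R0=0 P1.R1=0 P2.R0=2
P1.R0=0 P1.R1=1 P2.R0=0
P1.R0=0 P1.R1=1 P2.R0=1
P1.R0=0 P1.R1=1 P2.R0=2
P1.R0=1 P1.R1=1 P2.R0=0
P1.R0=1 P1.R1=1 P2.R0=1
P1.R0=1 P1.R1=1 P2.R0=2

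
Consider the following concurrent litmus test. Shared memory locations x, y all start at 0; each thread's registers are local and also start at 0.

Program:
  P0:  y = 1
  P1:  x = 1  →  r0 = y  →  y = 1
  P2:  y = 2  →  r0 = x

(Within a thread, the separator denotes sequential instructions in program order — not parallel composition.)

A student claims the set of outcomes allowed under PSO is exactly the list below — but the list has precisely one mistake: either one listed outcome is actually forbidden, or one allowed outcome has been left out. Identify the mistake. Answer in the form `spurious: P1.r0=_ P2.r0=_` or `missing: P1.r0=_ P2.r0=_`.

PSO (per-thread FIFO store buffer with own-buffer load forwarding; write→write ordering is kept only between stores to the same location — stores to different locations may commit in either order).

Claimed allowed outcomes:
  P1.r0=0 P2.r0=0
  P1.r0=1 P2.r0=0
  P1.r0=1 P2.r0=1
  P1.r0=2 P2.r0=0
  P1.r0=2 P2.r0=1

missing: P1.r0=0 P2.r0=1

outcome vector order: (P1.r0,P2.r0)
[PSO] allowed = {<0 0> <0 1> <1 0> <1 1> <2 0> <2 1>}
PSO∖claimed = {<0 1>}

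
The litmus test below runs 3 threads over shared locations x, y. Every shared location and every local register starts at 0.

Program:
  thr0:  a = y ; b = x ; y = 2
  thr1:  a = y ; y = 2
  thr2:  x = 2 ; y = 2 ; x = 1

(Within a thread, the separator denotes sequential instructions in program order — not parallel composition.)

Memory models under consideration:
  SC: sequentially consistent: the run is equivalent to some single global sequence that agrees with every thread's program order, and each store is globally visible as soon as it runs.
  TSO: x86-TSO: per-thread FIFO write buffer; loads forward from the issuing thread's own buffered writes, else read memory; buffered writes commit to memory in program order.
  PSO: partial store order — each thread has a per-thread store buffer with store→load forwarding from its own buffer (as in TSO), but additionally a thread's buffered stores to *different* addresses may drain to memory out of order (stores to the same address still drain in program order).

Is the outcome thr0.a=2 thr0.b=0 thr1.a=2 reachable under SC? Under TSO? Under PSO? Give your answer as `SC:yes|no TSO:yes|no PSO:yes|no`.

outcome vector order: (thr0.a,thr0.b,thr1.a)
SC (11): (0,0,0) (0,0,2) (0,1,0) (0,1,2) (0,2,0) (0,2,2) (2,0,0) (2,1,0) (2,1,2) (2,2,0) (2,2,2)
TSO (11): (0,0,0) (0,0,2) (0,1,0) (0,1,2) (0,2,0) (0,2,2) (2,0,0) (2,1,0) (2,1,2) (2,2,0) (2,2,2)
PSO (12): (0,0,0) (0,0,2) (0,1,0) (0,1,2) (0,2,0) (0,2,2) (2,0,0) (2,0,2) (2,1,0) (2,1,2) (2,2,0) (2,2,2)
target (2,0,2) ∈ {PSO}

SC:no TSO:no PSO:yes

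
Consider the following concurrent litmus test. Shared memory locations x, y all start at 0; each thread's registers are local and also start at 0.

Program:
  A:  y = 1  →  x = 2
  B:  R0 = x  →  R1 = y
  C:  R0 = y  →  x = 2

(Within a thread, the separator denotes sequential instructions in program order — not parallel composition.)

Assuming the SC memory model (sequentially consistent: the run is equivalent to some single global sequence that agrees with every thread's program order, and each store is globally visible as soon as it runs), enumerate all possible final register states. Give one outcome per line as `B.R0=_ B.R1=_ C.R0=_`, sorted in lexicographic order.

outcome vector order: (B.R0,B.R1,C.R0)
|SC outcomes| = 7

B.R0=0 B.R1=0 C.R0=0
B.R0=0 B.R1=0 C.R0=1
B.R0=0 B.R1=1 C.R0=0
B.R0=0 B.R1=1 C.R0=1
B.R0=2 B.R1=0 C.R0=0
B.R0=2 B.R1=1 C.R0=0
B.R0=2 B.R1=1 C.R0=1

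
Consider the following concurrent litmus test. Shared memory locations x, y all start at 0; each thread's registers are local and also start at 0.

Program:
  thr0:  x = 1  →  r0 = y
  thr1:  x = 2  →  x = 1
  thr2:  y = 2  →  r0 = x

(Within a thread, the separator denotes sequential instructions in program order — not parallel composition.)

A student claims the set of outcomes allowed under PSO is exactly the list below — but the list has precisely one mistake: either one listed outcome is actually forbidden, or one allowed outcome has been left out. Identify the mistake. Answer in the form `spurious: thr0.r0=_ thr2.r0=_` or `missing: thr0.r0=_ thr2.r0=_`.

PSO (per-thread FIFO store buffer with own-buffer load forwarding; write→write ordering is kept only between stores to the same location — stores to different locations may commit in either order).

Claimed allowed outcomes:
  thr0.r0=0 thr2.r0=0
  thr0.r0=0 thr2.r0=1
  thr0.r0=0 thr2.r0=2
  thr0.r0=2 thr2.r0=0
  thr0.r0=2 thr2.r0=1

missing: thr0.r0=2 thr2.r0=2

outcome vector order: (thr0.r0,thr2.r0)
PSO (6): (0,0), (0,1), (0,2), (2,0), (2,1), (2,2)
PSO∖claimed = {(2,2)}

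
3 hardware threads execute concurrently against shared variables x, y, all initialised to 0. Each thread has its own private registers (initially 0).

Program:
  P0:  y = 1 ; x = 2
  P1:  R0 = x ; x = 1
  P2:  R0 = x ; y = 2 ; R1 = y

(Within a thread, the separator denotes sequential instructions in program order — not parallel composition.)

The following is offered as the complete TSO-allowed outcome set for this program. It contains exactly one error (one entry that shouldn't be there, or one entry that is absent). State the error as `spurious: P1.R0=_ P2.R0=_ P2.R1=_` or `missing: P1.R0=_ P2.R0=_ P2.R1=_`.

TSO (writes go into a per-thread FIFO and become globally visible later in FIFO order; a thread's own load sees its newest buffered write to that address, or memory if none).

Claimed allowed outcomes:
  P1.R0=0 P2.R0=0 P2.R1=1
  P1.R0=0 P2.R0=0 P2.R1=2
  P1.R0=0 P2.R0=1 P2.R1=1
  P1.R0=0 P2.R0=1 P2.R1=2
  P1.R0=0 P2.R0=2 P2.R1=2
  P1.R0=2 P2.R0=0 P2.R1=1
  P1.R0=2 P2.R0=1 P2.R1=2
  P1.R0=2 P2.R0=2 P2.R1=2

missing: P1.R0=2 P2.R0=0 P2.R1=2

outcome vector order: (P1.R0,P2.R0,P2.R1)
TSO (9): 001 002 011 012 022 201 202 212 222
TSO∖claimed = {202}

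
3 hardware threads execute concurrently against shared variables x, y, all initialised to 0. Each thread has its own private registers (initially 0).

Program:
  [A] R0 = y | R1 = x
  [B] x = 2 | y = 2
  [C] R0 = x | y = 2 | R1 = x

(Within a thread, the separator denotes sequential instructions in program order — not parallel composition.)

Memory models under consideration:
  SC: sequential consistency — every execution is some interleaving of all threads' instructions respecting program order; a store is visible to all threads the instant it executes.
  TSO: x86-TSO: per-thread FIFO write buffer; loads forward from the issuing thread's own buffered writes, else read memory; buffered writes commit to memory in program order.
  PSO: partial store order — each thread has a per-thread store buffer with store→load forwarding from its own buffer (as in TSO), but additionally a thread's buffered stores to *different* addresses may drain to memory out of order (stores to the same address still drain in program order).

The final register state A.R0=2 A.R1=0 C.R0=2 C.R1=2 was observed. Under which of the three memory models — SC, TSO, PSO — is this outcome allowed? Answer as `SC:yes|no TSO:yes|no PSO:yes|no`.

SC:no TSO:no PSO:yes

outcome vector order: (A.R0,A.R1,C.R0,C.R1)
SC (11): <0 0 0 0>; <0 0 0 2>; <0 0 2 2>; <0 2 0 0>; <0 2 0 2>; <0 2 2 2>; <2 0 0 0>; <2 0 0 2>; <2 2 0 0>; <2 2 0 2>; <2 2 2 2>
TSO (11): <0 0 0 0>; <0 0 0 2>; <0 0 2 2>; <0 2 0 0>; <0 2 0 2>; <0 2 2 2>; <2 0 0 0>; <2 0 0 2>; <2 2 0 0>; <2 2 0 2>; <2 2 2 2>
PSO (12): <0 0 0 0>; <0 0 0 2>; <0 0 2 2>; <0 2 0 0>; <0 2 0 2>; <0 2 2 2>; <2 0 0 0>; <2 0 0 2>; <2 0 2 2>; <2 2 0 0>; <2 2 0 2>; <2 2 2 2>
target <2 0 2 2> ∈ {PSO}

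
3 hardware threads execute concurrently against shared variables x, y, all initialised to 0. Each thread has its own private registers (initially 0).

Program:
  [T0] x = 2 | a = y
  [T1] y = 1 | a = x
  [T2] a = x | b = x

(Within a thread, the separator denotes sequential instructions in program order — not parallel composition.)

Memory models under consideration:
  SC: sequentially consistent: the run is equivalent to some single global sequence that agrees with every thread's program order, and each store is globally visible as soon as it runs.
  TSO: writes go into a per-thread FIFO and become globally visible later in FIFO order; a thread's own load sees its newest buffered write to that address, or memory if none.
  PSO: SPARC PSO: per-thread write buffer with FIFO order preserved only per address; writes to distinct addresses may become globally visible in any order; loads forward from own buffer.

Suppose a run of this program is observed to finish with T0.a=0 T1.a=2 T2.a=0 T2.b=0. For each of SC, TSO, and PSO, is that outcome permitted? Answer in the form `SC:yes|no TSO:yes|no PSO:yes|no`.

SC:yes TSO:yes PSO:yes

outcome vector order: (T0.a,T1.a,T2.a,T2.b)
under SC → <0 2 0 0> <0 2 0 2> <0 2 2 2> <1 0 0 0> <1 0 0 2> <1 0 2 2> <1 2 0 0> <1 2 0 2> <1 2 2 2>
under TSO → <0 0 0 0> <0 0 0 2> <0 0 2 2> <0 2 0 0> <0 2 0 2> <0 2 2 2> <1 0 0 0> <1 0 0 2> <1 0 2 2> <1 2 0 0> <1 2 0 2> <1 2 2 2>
under PSO → <0 0 0 0> <0 0 0 2> <0 0 2 2> <0 2 0 0> <0 2 0 2> <0 2 2 2> <1 0 0 0> <1 0 0 2> <1 0 2 2> <1 2 0 0> <1 2 0 2> <1 2 2 2>
target <0 2 0 0> ∈ {SC,TSO,PSO}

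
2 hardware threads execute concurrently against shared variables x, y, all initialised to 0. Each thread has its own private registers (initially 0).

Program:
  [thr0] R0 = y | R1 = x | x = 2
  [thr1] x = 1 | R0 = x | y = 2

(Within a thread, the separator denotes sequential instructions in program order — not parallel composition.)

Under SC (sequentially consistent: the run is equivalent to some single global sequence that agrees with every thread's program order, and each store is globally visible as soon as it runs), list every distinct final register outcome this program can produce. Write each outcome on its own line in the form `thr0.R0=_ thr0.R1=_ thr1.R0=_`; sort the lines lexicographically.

outcome vector order: (thr0.R0,thr0.R1,thr1.R0)
|SC outcomes| = 5

thr0.R0=0 thr0.R1=0 thr1.R0=1
thr0.R0=0 thr0.R1=0 thr1.R0=2
thr0.R0=0 thr0.R1=1 thr1.R0=1
thr0.R0=0 thr0.R1=1 thr1.R0=2
thr0.R0=2 thr0.R1=1 thr1.R0=1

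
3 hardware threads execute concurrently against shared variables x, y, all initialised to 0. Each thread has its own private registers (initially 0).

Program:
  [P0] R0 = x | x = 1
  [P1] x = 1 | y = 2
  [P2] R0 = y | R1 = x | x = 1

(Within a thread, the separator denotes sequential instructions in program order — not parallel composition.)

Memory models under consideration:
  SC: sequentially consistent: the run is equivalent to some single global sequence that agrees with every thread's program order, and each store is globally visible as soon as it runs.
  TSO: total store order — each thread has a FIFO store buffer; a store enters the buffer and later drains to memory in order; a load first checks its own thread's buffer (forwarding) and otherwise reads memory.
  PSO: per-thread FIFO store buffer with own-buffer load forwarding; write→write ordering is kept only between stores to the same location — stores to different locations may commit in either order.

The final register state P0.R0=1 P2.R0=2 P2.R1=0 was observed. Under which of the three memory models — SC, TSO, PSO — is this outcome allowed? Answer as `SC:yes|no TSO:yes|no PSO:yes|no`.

outcome vector order: (P0.R0,P2.R0,P2.R1)
SC: 6 outcomes — {(0,0,0) (0,0,1) (0,2,1) (1,0,0) (1,0,1) (1,2,1)}
TSO: 6 outcomes — {(0,0,0) (0,0,1) (0,2,1) (1,0,0) (1,0,1) (1,2,1)}
PSO: 8 outcomes — {(0,0,0) (0,0,1) (0,2,0) (0,2,1) (1,0,0) (1,0,1) (1,2,0) (1,2,1)}
target (1,2,0) ∈ {PSO}

SC:no TSO:no PSO:yes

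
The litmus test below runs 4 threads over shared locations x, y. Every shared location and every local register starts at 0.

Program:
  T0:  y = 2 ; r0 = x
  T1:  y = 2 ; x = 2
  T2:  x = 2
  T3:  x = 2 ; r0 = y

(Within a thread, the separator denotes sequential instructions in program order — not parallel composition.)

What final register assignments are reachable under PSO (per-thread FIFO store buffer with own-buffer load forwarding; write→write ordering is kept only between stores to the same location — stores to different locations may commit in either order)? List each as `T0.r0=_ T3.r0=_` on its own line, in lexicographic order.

T0.r0=0 T3.r0=0
T0.r0=0 T3.r0=2
T0.r0=2 T3.r0=0
T0.r0=2 T3.r0=2

outcome vector order: (T0.r0,T3.r0)
|PSO outcomes| = 4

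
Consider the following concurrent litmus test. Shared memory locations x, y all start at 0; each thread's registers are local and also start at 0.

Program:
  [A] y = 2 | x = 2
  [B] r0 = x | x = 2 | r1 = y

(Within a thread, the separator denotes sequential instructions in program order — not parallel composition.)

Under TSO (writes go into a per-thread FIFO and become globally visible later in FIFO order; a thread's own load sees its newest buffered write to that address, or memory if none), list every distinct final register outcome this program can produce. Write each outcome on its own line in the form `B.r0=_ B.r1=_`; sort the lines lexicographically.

B.r0=0 B.r1=0
B.r0=0 B.r1=2
B.r0=2 B.r1=2

outcome vector order: (B.r0,B.r1)
|TSO outcomes| = 3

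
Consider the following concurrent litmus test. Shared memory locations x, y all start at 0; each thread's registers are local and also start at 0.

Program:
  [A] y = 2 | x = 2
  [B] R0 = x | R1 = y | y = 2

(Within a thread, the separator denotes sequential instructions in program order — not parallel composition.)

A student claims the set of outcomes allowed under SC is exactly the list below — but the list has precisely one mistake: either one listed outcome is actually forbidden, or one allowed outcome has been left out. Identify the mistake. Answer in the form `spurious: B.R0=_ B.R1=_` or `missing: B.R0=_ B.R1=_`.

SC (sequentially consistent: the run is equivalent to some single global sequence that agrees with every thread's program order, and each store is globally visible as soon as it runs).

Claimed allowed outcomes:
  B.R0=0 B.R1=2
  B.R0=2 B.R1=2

outcome vector order: (B.R0,B.R1)
SC (3): 0/0; 0/2; 2/2
SC∖claimed = {0/0}

missing: B.R0=0 B.R1=0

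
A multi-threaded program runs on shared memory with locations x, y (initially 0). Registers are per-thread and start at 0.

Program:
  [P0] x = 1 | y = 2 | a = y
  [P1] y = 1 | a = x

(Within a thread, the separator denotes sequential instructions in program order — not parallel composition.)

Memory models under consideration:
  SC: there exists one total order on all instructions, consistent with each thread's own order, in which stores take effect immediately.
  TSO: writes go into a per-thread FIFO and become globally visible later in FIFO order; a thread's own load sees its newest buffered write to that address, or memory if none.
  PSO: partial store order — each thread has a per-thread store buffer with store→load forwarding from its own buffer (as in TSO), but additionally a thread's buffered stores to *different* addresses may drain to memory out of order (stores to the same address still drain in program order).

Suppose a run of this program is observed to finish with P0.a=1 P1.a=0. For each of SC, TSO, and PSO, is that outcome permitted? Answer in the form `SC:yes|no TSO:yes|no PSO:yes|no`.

outcome vector order: (P0.a,P1.a)
[SC] allowed = {(1,1) (2,0) (2,1)}
[TSO] allowed = {(1,0) (1,1) (2,0) (2,1)}
[PSO] allowed = {(1,0) (1,1) (2,0) (2,1)}
target (1,0) ∈ {TSO,PSO}

SC:no TSO:yes PSO:yes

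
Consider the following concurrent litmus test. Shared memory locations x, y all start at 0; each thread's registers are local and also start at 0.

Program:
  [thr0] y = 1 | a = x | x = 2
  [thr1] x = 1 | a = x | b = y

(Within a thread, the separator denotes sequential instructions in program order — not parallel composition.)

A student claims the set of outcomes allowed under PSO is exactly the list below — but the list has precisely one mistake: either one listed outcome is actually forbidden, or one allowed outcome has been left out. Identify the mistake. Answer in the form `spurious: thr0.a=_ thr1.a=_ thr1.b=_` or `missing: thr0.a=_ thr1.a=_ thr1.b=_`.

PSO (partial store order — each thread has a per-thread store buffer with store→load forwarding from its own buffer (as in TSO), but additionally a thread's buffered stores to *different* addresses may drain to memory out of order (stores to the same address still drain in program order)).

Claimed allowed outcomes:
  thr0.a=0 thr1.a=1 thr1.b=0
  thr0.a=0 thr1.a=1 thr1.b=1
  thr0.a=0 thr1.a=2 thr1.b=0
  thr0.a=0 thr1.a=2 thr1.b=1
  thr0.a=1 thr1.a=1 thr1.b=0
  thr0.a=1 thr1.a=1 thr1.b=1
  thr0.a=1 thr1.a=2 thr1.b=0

missing: thr0.a=1 thr1.a=2 thr1.b=1

outcome vector order: (thr0.a,thr1.a,thr1.b)
under PSO → <0 1 0>; <0 1 1>; <0 2 0>; <0 2 1>; <1 1 0>; <1 1 1>; <1 2 0>; <1 2 1>
PSO∖claimed = {<1 2 1>}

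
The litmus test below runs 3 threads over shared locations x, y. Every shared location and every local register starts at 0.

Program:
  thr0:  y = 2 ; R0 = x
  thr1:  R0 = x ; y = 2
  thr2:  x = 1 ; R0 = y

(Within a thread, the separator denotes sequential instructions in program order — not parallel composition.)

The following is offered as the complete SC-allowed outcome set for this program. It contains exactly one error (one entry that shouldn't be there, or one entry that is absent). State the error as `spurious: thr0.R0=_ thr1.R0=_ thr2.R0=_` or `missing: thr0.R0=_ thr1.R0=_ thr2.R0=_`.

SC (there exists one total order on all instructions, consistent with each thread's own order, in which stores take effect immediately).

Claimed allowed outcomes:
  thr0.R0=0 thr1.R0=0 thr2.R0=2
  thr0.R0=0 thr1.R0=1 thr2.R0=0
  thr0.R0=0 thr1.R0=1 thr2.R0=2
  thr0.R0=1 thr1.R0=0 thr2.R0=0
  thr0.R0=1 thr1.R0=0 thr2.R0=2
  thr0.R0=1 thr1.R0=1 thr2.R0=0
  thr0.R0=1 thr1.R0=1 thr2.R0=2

spurious: thr0.R0=0 thr1.R0=1 thr2.R0=0

outcome vector order: (thr0.R0,thr1.R0,thr2.R0)
[SC] allowed = {0/0/2; 0/1/2; 1/0/0; 1/0/2; 1/1/0; 1/1/2}
claimed∖SC = {0/1/0}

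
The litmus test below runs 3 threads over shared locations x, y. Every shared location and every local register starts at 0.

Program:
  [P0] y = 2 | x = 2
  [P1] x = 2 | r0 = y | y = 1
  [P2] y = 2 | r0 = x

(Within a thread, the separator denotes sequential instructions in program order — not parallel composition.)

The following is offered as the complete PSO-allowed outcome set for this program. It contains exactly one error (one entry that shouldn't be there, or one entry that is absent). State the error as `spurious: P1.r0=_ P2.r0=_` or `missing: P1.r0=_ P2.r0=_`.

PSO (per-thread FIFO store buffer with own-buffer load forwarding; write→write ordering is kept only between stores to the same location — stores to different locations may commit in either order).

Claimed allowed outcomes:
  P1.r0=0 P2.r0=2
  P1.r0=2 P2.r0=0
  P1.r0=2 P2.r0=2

missing: P1.r0=0 P2.r0=0

outcome vector order: (P1.r0,P2.r0)
PSO (4): <0 0>, <0 2>, <2 0>, <2 2>
PSO∖claimed = {<0 0>}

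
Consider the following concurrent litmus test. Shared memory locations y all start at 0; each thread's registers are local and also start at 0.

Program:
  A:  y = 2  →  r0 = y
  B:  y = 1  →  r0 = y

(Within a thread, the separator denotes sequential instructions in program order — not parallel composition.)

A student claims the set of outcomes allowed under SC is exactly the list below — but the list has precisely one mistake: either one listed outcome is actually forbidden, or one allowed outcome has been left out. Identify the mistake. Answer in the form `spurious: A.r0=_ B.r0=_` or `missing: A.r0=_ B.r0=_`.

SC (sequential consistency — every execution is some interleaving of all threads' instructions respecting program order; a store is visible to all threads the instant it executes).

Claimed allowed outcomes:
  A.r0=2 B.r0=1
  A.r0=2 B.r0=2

outcome vector order: (A.r0,B.r0)
SC: 3 outcomes — {1/1, 2/1, 2/2}
SC∖claimed = {1/1}

missing: A.r0=1 B.r0=1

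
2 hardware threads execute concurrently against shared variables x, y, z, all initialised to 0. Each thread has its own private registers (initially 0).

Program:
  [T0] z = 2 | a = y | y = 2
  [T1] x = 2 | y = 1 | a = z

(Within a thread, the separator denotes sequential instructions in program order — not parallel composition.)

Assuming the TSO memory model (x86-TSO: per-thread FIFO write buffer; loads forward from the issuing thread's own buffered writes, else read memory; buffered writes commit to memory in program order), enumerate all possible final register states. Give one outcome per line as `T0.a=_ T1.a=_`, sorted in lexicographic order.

T0.a=0 T1.a=0
T0.a=0 T1.a=2
T0.a=1 T1.a=0
T0.a=1 T1.a=2

outcome vector order: (T0.a,T1.a)
|TSO outcomes| = 4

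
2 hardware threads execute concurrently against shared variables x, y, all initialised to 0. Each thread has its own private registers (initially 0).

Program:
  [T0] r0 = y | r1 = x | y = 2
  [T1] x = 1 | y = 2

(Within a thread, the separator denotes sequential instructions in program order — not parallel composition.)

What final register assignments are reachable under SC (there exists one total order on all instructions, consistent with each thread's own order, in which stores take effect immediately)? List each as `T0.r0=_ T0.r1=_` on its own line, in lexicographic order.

outcome vector order: (T0.r0,T0.r1)
|SC outcomes| = 3

T0.r0=0 T0.r1=0
T0.r0=0 T0.r1=1
T0.r0=2 T0.r1=1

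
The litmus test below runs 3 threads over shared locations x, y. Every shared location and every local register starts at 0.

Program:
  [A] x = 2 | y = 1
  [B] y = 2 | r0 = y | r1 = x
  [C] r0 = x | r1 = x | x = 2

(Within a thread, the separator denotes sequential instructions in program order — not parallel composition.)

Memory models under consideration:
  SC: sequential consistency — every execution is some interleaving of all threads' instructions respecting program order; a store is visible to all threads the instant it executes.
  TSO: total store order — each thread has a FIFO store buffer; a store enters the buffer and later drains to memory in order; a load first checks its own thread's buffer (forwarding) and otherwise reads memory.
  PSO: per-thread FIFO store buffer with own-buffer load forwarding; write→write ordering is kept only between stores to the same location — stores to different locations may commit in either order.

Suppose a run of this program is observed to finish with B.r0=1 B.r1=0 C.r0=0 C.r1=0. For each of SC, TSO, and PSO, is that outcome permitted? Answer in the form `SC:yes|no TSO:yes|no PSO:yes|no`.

SC:no TSO:no PSO:yes

outcome vector order: (B.r0,B.r1,C.r0,C.r1)
under SC → <1 2 0 0>; <1 2 0 2>; <1 2 2 2>; <2 0 0 0>; <2 0 0 2>; <2 0 2 2>; <2 2 0 0>; <2 2 0 2>; <2 2 2 2>
under TSO → <1 2 0 0>; <1 2 0 2>; <1 2 2 2>; <2 0 0 0>; <2 0 0 2>; <2 0 2 2>; <2 2 0 0>; <2 2 0 2>; <2 2 2 2>
under PSO → <1 0 0 0>; <1 0 0 2>; <1 0 2 2>; <1 2 0 0>; <1 2 0 2>; <1 2 2 2>; <2 0 0 0>; <2 0 0 2>; <2 0 2 2>; <2 2 0 0>; <2 2 0 2>; <2 2 2 2>
target <1 0 0 0> ∈ {PSO}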